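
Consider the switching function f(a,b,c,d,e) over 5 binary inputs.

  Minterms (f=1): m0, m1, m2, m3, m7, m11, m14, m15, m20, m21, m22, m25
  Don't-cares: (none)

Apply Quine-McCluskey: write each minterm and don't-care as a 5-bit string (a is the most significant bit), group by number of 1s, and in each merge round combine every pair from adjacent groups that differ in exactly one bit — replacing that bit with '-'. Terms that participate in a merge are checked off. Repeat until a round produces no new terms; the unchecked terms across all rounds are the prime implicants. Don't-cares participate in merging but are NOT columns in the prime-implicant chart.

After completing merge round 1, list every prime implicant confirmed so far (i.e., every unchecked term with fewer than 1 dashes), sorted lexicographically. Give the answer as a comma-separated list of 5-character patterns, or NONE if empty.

Round 0: 00000✓ 00001✓ 00010✓ 00011✓ 00111✓ 01011✓ 01110✓ 01111✓ 10100✓ 10101✓ 10110✓ 11001
Round 1: 0-011✓ 0-111✓ 00-11✓ 000-0✓ 000-1✓ 0000-✓ 0001-✓ 01-11✓ 0111- 101-0 1010-
Round 2: 0--11 000--
PIs = {0--11, 000--, 0111-, 101-0, 1010-, 11001}

11001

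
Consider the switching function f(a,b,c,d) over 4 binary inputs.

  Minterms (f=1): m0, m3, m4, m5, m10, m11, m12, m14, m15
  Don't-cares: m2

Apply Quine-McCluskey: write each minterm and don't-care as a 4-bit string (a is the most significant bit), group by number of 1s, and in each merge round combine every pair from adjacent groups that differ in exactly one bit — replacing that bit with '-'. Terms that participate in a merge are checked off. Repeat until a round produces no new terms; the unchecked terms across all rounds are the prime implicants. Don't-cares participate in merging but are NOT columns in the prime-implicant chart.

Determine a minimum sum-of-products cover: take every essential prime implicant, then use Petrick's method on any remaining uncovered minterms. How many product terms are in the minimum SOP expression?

[col 0] 0000*, 0010*, 0011*, 0100*, 0101*, 1010*, 1011*, 1100*, 1110*, 1111*
[col 1] -010*, -011*, -100, 0-00, 00-0, 001-*, 010-, 1-10*, 1-11*, 101-*, 11-0, 111-*
[col 2] -01-, 1-1-
Prime implicants: -01-, -100, 0-00, 00-0, 010-, 1-1-, 11-0
PI chart (minterm → PIs covering it):
  0 | 0-00,00-0
  3 | -01-  (sole → essential)
  4 | -100,0-00,010-
  5 | 010-  (sole → essential)
  10 | -01-,1-1-
  11 | -01-,1-1-
  12 | -100,11-0
  14 | 1-1-,11-0
  15 | 1-1-  (sole → essential)
Essential prime implicants: -01-, 010-, 1-1-
Petrick residual → -100, 0-00
Minimum SOP uses 5 PIs: b'c + bc'd' + a'c'd' + a'bc' + ac

5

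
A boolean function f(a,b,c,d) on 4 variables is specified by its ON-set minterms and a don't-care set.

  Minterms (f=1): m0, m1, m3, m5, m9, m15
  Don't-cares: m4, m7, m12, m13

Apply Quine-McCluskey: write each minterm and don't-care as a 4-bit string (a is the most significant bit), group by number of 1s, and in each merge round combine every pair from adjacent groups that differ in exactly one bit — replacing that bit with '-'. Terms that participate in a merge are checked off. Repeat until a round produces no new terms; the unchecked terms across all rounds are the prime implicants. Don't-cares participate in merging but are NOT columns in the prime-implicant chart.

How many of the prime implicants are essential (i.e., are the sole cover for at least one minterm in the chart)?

size-2^0 implicants → 0000(✓)  0001(✓)  0011(✓)  0100(✓)  0101(✓)  0111(✓)  1001(✓)  1100(✓)  1101(✓)  1111(✓)
size-2^1 implicants → -001(✓)  -100(✓)  -101(✓)  -111(✓)  0-00(✓)  0-01(✓)  0-11(✓)  00-1(✓)  000-(✓)  01-1(✓)  010-(✓)  1-01(✓)  11-1(✓)  110-(✓)
size-2^2 implicants → --01  -1-1  -10-  0--1  0-0-
Unchecked terms (primes): --01, -1-1, -10-, 0--1, 0-0-
Minterm coverage:
  m0 ⊆ 0-0- [E]
  m1 ⊆ --01,0--1,0-0-
  m3 ⊆ 0--1 [E]
  m5 ⊆ --01,-1-1,-10-,0--1,0-0-
  m9 ⊆ --01 [E]
  m15 ⊆ -1-1 [E]
E = {--01, -1-1, 0--1, 0-0-}

4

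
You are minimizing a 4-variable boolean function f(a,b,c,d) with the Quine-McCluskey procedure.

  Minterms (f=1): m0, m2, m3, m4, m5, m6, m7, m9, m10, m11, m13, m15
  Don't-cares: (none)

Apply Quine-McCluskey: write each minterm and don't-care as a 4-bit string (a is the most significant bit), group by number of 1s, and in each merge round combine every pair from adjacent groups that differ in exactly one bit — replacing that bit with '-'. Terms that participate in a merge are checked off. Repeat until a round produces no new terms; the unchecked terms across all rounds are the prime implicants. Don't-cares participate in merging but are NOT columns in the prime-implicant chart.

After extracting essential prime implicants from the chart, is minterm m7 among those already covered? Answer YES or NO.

size-2^0 implicants → 0000(✓)  0010(✓)  0011(✓)  0100(✓)  0101(✓)  0110(✓)  0111(✓)  1001(✓)  1010(✓)  1011(✓)  1101(✓)  1111(✓)
size-2^1 implicants → -010(✓)  -011(✓)  -101(✓)  -111(✓)  0-00(✓)  0-10(✓)  0-11(✓)  00-0(✓)  001-(✓)  01-0(✓)  01-1(✓)  010-(✓)  011-(✓)  1-01(✓)  1-11(✓)  10-1(✓)  101-(✓)  11-1(✓)
size-2^2 implicants → --11  -01-  -1-1  0--0  0-1-  01--  1--1
Unchecked terms (primes): --11, -01-, -1-1, 0--0, 0-1-, 01--, 1--1
Minterm coverage:
  m0 ⊆ 0--0 [E]
  m2 ⊆ -01-,0--0,0-1-
  m3 ⊆ --11,-01-,0-1-
  m4 ⊆ 0--0,01--
  m5 ⊆ -1-1,01--
  m6 ⊆ 0--0,0-1-,01--
  m7 ⊆ --11,-1-1,0-1-,01--
  m9 ⊆ 1--1 [E]
  m10 ⊆ -01- [E]
  m11 ⊆ --11,-01-,1--1
  m13 ⊆ -1-1,1--1
  m15 ⊆ --11,-1-1,1--1
E = {-01-, 0--0, 1--1}

NO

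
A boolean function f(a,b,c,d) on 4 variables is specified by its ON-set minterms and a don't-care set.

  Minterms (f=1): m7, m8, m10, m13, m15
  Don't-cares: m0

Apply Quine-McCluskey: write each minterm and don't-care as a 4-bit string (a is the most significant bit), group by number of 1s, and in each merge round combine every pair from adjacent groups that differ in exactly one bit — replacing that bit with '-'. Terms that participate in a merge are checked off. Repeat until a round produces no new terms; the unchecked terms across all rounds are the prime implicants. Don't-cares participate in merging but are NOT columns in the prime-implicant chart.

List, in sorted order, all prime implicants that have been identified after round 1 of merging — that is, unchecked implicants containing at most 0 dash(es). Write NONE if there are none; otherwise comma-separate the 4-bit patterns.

NONE

Round 0: 0000✓ 0111✓ 1000✓ 1010✓ 1101✓ 1111✓
Round 1: -000 -111 10-0 11-1
PIs = {-000, -111, 10-0, 11-1}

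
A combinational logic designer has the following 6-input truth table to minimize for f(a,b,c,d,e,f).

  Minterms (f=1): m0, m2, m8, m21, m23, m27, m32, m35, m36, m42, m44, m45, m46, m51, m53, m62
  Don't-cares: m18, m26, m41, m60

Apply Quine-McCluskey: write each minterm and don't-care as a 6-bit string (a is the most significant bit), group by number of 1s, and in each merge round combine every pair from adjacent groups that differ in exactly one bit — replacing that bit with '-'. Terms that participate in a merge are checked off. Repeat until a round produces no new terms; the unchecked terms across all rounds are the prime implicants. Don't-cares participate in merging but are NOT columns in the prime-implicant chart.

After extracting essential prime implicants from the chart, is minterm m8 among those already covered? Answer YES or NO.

size-2^0 implicants → 000000(✓)  000010(✓)  001000(✓)  010010(✓)  010101(✓)  010111(✓)  011010(✓)  011011(✓)  100000(✓)  100011(✓)  100100(✓)  101001(✓)  101010(✓)  101100(✓)  101101(✓)  101110(✓)  110011(✓)  110101(✓)  111100(✓)  111110(✓)
size-2^1 implicants → -00000  -10101  0-0010  00-000  0000-0  01-010  0101-1  01101-  1-0011  1-1100(✓)  1-1110(✓)  10-100  100-00  101-01  101-10  1011-0(✓)  10110-  1111-0(✓)
size-2^2 implicants → 1-11-0
Unchecked terms (primes): -00000, -10101, 0-0010, 00-000, 0000-0, 01-010, 0101-1, 01101-, 1-0011, 1-11-0, 10-100, 100-00, 101-01, 101-10, 10110-
Minterm coverage:
  m0 ⊆ -00000,00-000,0000-0
  m2 ⊆ 0-0010,0000-0
  m8 ⊆ 00-000 [E]
  m21 ⊆ -10101,0101-1
  m23 ⊆ 0101-1 [E]
  m27 ⊆ 01101- [E]
  m32 ⊆ -00000,100-00
  m35 ⊆ 1-0011 [E]
  m36 ⊆ 10-100,100-00
  m42 ⊆ 101-10 [E]
  m44 ⊆ 1-11-0,10-100,10110-
  m45 ⊆ 101-01,10110-
  m46 ⊆ 1-11-0,101-10
  m51 ⊆ 1-0011 [E]
  m53 ⊆ -10101 [E]
  m62 ⊆ 1-11-0 [E]
E = {-10101, 00-000, 0101-1, 01101-, 1-0011, 1-11-0, 101-10}

YES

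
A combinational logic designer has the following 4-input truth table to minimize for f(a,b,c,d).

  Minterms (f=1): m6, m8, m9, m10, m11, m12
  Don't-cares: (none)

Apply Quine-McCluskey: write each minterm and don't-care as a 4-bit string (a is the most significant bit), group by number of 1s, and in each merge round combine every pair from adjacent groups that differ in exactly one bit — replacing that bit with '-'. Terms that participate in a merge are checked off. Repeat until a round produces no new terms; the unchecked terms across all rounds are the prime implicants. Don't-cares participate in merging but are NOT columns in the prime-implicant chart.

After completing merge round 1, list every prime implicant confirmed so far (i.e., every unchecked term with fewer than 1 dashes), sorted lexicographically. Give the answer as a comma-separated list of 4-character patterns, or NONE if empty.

0110

size-2^0 implicants → 0110  1000(✓)  1001(✓)  1010(✓)  1011(✓)  1100(✓)
size-2^1 implicants → 1-00  10-0(✓)  10-1(✓)  100-(✓)  101-(✓)
size-2^2 implicants → 10--
Unchecked terms (primes): 0110, 1-00, 10--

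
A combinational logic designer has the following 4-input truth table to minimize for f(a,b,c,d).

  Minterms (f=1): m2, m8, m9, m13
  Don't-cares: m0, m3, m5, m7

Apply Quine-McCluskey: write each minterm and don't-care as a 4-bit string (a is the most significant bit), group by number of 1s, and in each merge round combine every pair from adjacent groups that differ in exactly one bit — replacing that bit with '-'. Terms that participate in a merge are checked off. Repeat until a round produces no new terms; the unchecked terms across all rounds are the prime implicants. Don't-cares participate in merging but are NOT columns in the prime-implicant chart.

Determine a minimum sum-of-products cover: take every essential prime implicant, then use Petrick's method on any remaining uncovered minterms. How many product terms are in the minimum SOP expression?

3

Round 0: 0000✓ 0010✓ 0011✓ 0101✓ 0111✓ 1000✓ 1001✓ 1101✓
Round 1: -000 -101 0-11 00-0 001- 01-1 1-01 100-
PIs = {-000, -101, 0-11, 00-0, 001-, 01-1, 1-01, 100-}
Coverage chart:
  m2: 00-0,001-
  m8: -000,100-
  m9: 1-01,100-
  m13: -101,1-01
(no essential prime implicants)
Petrick residual → -000, 00-0, 1-01
Min cover (3 terms): b'c'd' + a'b'd' + ac'd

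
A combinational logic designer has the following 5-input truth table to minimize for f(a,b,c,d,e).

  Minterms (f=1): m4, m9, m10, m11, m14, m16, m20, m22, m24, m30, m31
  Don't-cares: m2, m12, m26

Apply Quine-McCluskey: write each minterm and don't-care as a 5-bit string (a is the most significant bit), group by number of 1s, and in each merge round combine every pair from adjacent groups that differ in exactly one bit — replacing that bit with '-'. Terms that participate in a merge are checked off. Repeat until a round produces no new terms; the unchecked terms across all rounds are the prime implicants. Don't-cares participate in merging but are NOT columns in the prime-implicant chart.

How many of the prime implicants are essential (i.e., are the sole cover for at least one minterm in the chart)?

2

size-2^0 implicants → 00010(✓)  00100(✓)  01001(✓)  01010(✓)  01011(✓)  01100(✓)  01110(✓)  10000(✓)  10100(✓)  10110(✓)  11000(✓)  11010(✓)  11110(✓)  11111(✓)
size-2^1 implicants → -0100  -1010(✓)  -1110(✓)  0-010  0-100  01-10(✓)  010-1  0101-  011-0  1-000  1-110  10-00  101-0  11-10(✓)  110-0  1111-
size-2^2 implicants → -1-10
Unchecked terms (primes): -0100, -1-10, 0-010, 0-100, 010-1, 0101-, 011-0, 1-000, 1-110, 10-00, 101-0, 110-0, 1111-
Minterm coverage:
  m4 ⊆ -0100,0-100
  m9 ⊆ 010-1 [E]
  m10 ⊆ -1-10,0-010,0101-
  m11 ⊆ 010-1,0101-
  m14 ⊆ -1-10,011-0
  m16 ⊆ 1-000,10-00
  m20 ⊆ -0100,10-00,101-0
  m22 ⊆ 1-110,101-0
  m24 ⊆ 1-000,110-0
  m30 ⊆ -1-10,1-110,1111-
  m31 ⊆ 1111- [E]
E = {010-1, 1111-}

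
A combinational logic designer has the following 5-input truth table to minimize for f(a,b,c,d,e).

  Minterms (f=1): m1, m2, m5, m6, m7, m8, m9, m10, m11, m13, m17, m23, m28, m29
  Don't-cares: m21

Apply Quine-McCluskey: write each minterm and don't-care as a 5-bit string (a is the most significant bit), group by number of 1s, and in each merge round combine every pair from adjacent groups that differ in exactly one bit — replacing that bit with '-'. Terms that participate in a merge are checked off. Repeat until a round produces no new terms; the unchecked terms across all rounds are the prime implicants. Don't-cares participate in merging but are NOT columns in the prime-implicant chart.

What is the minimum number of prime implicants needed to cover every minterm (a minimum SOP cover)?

size-2^0 implicants → 00001(✓)  00010(✓)  00101(✓)  00110(✓)  00111(✓)  01000(✓)  01001(✓)  01010(✓)  01011(✓)  01101(✓)  10001(✓)  10101(✓)  10111(✓)  11100(✓)  11101(✓)
size-2^1 implicants → -0001(✓)  -0101(✓)  -0111(✓)  -1101(✓)  0-001(✓)  0-010  0-101(✓)  00-01(✓)  00-10  001-1(✓)  0011-  01-01(✓)  010-0(✓)  010-1(✓)  0100-(✓)  0101-(✓)  1-101(✓)  10-01(✓)  101-1(✓)  1110-
size-2^2 implicants → --101  -0-01  -01-1  0--01  010--
Unchecked terms (primes): --101, -0-01, -01-1, 0--01, 0-010, 00-10, 0011-, 010--, 1110-
Minterm coverage:
  m1 ⊆ -0-01,0--01
  m2 ⊆ 0-010,00-10
  m5 ⊆ --101,-0-01,-01-1,0--01
  m6 ⊆ 00-10,0011-
  m7 ⊆ -01-1,0011-
  m8 ⊆ 010-- [E]
  m9 ⊆ 0--01,010--
  m10 ⊆ 0-010,010--
  m11 ⊆ 010-- [E]
  m13 ⊆ --101,0--01
  m17 ⊆ -0-01 [E]
  m23 ⊆ -01-1 [E]
  m28 ⊆ 1110- [E]
  m29 ⊆ --101,1110-
E = {-0-01, -01-1, 010--, 1110-}
Petrick residual → --101, 00-10
Cover = cd'e + b'd'e + b'ce + a'b'de' + a'bc' + abcd'  |cover|=6

6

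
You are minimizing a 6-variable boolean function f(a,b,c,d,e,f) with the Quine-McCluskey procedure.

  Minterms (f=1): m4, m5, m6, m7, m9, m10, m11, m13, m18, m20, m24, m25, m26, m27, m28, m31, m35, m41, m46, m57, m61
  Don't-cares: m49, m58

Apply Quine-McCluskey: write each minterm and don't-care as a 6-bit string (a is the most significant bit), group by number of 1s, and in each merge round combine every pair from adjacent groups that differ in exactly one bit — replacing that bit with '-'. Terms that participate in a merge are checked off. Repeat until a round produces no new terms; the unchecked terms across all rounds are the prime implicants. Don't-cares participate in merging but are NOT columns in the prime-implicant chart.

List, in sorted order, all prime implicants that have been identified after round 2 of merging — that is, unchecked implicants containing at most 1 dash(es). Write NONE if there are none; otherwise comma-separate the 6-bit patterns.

-11010, 0-0100, 00-101, 001-01, 01-010, 01-100, 011-00, 011-11, 100011, 101110, 11-001, 111-01

[col 0] 000100*, 000101*, 000110*, 000111*, 001001*, 001010*, 001011*, 001101*, 010010*, 010100*, 011000*, 011001*, 011010*, 011011*, 011100*, 011111*, 100011, 101001*, 101110, 110001*, 111001*, 111010*, 111101*
[col 1] -01001*, -11001*, -11010, 0-0100, 0-1001*, 0-1010*, 0-1011*, 00-101, 0001-0*, 0001-1*, 00010-*, 00011-*, 001-01, 0010-1*, 00101-*, 01-010, 01-100, 011-00, 011-11, 0110-0*, 0110-1*, 01100-*, 01101-*, 1-1001*, 11-001, 111-01
[col 2] --1001, 0-10-1, 0-101-, 0001--, 0110--
Prime implicants: --1001, -11010, 0-0100, 0-10-1, 0-101-, 00-101, 0001--, 001-01, 01-010, 01-100, 011-00, 011-11, 0110--, 100011, 101110, 11-001, 111-01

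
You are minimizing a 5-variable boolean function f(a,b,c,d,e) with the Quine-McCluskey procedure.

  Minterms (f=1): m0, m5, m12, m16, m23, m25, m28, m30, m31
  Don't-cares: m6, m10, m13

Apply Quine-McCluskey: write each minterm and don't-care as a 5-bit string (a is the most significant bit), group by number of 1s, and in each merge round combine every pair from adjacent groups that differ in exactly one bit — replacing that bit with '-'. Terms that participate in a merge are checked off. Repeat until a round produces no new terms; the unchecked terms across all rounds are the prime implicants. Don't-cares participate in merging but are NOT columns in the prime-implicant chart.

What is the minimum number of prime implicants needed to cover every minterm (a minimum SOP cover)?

6

[col 0] 00000*, 00101*, 00110, 01010, 01100*, 01101*, 10000*, 10111*, 11001, 11100*, 11110*, 11111*
[col 1] -0000, -1100, 0-101, 0110-, 1-111, 111-0, 1111-
Prime implicants: -0000, -1100, 0-101, 00110, 01010, 0110-, 1-111, 11001, 111-0, 1111-
PI chart (minterm → PIs covering it):
  0 | -0000  (sole → essential)
  5 | 0-101  (sole → essential)
  12 | -1100,0110-
  16 | -0000  (sole → essential)
  23 | 1-111  (sole → essential)
  25 | 11001  (sole → essential)
  28 | -1100,111-0
  30 | 111-0,1111-
  31 | 1-111,1111-
Essential prime implicants: -0000, 0-101, 1-111, 11001
Petrick residual → -1100, 111-0
Minimum SOP uses 6 PIs: b'c'd'e' + bcd'e' + a'cd'e + acde + abc'd'e + abce'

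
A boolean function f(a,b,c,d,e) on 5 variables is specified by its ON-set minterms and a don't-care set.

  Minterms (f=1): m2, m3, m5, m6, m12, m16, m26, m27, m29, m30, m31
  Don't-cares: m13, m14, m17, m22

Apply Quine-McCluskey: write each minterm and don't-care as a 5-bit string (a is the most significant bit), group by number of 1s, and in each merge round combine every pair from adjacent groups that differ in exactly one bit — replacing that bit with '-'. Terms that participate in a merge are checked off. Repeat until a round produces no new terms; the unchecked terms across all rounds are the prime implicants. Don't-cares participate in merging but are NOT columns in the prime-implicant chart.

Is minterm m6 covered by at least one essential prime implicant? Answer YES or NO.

[col 0] 00010*, 00011*, 00101*, 00110*, 01100*, 01101*, 01110*, 10000*, 10001*, 10110*, 11010*, 11011*, 11101*, 11110*, 11111*
[col 1] -0110*, -1101, -1110*, 0-101, 0-110*, 00-10, 0001-, 011-0, 0110-, 1-110*, 1000-, 11-10*, 11-11*, 1101-*, 111-1, 1111-*
[col 2] --110, 11-1-
Prime implicants: --110, -1101, 0-101, 00-10, 0001-, 011-0, 0110-, 1000-, 11-1-, 111-1
PI chart (minterm → PIs covering it):
  2 | 00-10,0001-
  3 | 0001-  (sole → essential)
  5 | 0-101  (sole → essential)
  6 | --110,00-10
  12 | 011-0,0110-
  16 | 1000-  (sole → essential)
  26 | 11-1-  (sole → essential)
  27 | 11-1-  (sole → essential)
  29 | -1101,111-1
  30 | --110,11-1-
  31 | 11-1-,111-1
Essential prime implicants: 0-101, 0001-, 1000-, 11-1-

NO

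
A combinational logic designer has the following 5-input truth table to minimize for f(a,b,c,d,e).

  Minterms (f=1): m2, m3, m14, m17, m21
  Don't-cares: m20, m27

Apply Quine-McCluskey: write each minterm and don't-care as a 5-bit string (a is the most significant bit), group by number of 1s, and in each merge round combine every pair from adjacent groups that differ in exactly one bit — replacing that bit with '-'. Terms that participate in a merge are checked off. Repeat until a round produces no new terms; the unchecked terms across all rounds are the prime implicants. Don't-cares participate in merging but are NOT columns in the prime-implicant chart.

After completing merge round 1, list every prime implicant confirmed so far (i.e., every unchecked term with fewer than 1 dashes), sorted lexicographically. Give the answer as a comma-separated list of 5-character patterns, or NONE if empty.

01110, 11011

[col 0] 00010*, 00011*, 01110, 10001*, 10100*, 10101*, 11011
[col 1] 0001-, 10-01, 1010-
Prime implicants: 0001-, 01110, 10-01, 1010-, 11011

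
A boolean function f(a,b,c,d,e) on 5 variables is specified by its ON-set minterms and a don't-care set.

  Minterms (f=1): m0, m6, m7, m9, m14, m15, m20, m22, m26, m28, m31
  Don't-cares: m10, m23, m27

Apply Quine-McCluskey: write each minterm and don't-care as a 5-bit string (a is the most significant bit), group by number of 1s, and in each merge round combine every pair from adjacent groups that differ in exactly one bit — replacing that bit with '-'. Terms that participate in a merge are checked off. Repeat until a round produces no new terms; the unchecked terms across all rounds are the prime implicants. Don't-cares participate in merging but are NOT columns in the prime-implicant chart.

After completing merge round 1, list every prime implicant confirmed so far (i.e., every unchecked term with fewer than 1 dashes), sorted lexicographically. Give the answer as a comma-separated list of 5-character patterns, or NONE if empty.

Round 0: 00000 00110✓ 00111✓ 01001 01010✓ 01110✓ 01111✓ 10100✓ 10110✓ 10111✓ 11010✓ 11011✓ 11100✓ 11111✓
Round 1: -0110✓ -0111✓ -1010 -1111✓ 0-110✓ 0-111✓ 0011-✓ 01-10 0111-✓ 1-100 1-111✓ 101-0 1011-✓ 11-11 1101-
Round 2: --111 -011- 0-11-
PIs = {--111, -011-, -1010, 0-11-, 00000, 01-10, 01001, 1-100, 101-0, 11-11, 1101-}

00000, 01001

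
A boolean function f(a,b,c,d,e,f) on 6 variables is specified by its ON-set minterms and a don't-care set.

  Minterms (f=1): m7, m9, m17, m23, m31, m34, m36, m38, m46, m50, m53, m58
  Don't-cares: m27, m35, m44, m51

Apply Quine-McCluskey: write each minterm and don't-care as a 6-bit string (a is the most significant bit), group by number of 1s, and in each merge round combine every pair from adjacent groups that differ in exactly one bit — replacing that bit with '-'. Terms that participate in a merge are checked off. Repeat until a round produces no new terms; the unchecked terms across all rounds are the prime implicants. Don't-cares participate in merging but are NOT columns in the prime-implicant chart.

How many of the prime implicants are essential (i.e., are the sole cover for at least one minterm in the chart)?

[col 0] 000111*, 001001, 010001, 010111*, 011011*, 011111*, 100010*, 100011*, 100100*, 100110*, 101100*, 101110*, 110010*, 110011*, 110101, 111010*
[col 1] 0-0111, 01-111, 011-11, 1-0010*, 1-0011*, 10-100*, 10-110*, 100-10, 10001-*, 1001-0*, 1011-0*, 11-010, 11001-*
[col 2] 1-001-, 10-1-0
Prime implicants: 0-0111, 001001, 01-111, 010001, 011-11, 1-001-, 10-1-0, 100-10, 11-010, 110101
PI chart (minterm → PIs covering it):
  7 | 0-0111  (sole → essential)
  9 | 001001  (sole → essential)
  17 | 010001  (sole → essential)
  23 | 0-0111,01-111
  31 | 01-111,011-11
  34 | 1-001-,100-10
  36 | 10-1-0  (sole → essential)
  38 | 10-1-0,100-10
  46 | 10-1-0  (sole → essential)
  50 | 1-001-,11-010
  53 | 110101  (sole → essential)
  58 | 11-010  (sole → essential)
Essential prime implicants: 0-0111, 001001, 010001, 10-1-0, 11-010, 110101

6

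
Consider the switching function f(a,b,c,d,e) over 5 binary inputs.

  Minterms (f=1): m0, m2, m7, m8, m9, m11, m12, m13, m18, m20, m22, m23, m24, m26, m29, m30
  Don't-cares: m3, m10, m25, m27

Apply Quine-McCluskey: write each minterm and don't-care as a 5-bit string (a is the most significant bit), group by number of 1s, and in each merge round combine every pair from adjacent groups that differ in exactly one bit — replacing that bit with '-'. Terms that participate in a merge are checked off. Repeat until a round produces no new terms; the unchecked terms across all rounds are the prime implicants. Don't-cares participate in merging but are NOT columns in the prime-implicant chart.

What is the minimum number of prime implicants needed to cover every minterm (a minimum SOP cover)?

[col 0] 00000*, 00010*, 00011*, 00111*, 01000*, 01001*, 01010*, 01011*, 01100*, 01101*, 10010*, 10100*, 10110*, 10111*, 11000*, 11001*, 11010*, 11011*, 11101*, 11110*
[col 1] -0010*, -0111, -1000*, -1001*, -1010*, -1011*, -1101*, 0-000*, 0-010*, 0-011*, 00-11, 000-0*, 0001-*, 01-00*, 01-01*, 010-0*, 010-1*, 0100-*, 0101-*, 0110-*, 1-010*, 1-110*, 10-10*, 101-0, 1011-, 11-01*, 11-10*, 110-0*, 110-1*, 1100-*, 1101-*
[col 2] --010, -1-01, -10-0*, -10-1*, -100-*, -101-*, 0-0-0, 0-01-, 01-0-, 010--*, 1--10, 110--*
[col 3] -10--
Prime implicants: --010, -0111, -1-01, -10--, 0-0-0, 0-01-, 00-11, 01-0-, 1--10, 101-0, 1011-
PI chart (minterm → PIs covering it):
  0 | 0-0-0  (sole → essential)
  2 | --010,0-0-0,0-01-
  7 | -0111,00-11
  8 | -10--,0-0-0,01-0-
  9 | -1-01,-10--,01-0-
  11 | -10--,0-01-
  12 | 01-0-  (sole → essential)
  13 | -1-01,01-0-
  18 | --010,1--10
  20 | 101-0  (sole → essential)
  22 | 1--10,101-0,1011-
  23 | -0111,1011-
  24 | -10--  (sole → essential)
  26 | --010,-10--,1--10
  29 | -1-01  (sole → essential)
  30 | 1--10  (sole → essential)
Essential prime implicants: -1-01, -10--, 0-0-0, 01-0-, 1--10, 101-0
Petrick residual → -0111
Minimum SOP uses 7 PIs: b'cde + bd'e + bc' + a'c'e' + a'bd' + ade' + ab'ce'

7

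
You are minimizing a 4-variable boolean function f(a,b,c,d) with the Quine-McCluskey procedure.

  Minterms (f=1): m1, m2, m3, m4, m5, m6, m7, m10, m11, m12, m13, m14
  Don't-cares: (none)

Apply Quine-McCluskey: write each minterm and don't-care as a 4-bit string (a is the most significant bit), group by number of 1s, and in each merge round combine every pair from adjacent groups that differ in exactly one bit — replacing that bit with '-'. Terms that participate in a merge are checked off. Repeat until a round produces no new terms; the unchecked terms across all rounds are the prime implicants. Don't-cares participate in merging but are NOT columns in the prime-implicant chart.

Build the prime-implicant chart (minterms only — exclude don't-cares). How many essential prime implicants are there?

3

Round 0: 0001✓ 0010✓ 0011✓ 0100✓ 0101✓ 0110✓ 0111✓ 1010✓ 1011✓ 1100✓ 1101✓ 1110✓
Round 1: -010✓ -011✓ -100✓ -101✓ -110✓ 0-01✓ 0-10✓ 0-11✓ 00-1✓ 001-✓ 01-0✓ 01-1✓ 010-✓ 011-✓ 1-10✓ 101-✓ 11-0✓ 110-✓
Round 2: --10 -01- -1-0 -10- 0--1 0-1- 01--
PIs = {--10, -01-, -1-0, -10-, 0--1, 0-1-, 01--}
Coverage chart:
  m1: 0--1 ←essential
  m2: --10,-01-,0-1-
  m3: -01-,0--1,0-1-
  m4: -1-0,-10-,01--
  m5: -10-,0--1,01--
  m6: --10,-1-0,0-1-,01--
  m7: 0--1,0-1-,01--
  m10: --10,-01-
  m11: -01- ←essential
  m12: -1-0,-10-
  m13: -10- ←essential
  m14: --10,-1-0
Essential: -01-, -10-, 0--1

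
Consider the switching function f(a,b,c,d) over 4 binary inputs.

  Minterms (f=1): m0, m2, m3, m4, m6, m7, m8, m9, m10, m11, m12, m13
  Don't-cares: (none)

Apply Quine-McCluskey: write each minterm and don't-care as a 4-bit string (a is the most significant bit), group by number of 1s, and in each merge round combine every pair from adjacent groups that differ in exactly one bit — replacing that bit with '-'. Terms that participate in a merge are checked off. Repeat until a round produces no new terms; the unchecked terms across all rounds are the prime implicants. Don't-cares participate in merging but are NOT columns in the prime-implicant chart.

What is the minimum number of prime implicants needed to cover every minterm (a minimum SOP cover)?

[col 0] 0000*, 0010*, 0011*, 0100*, 0110*, 0111*, 1000*, 1001*, 1010*, 1011*, 1100*, 1101*
[col 1] -000*, -010*, -011*, -100*, 0-00*, 0-10*, 0-11*, 00-0*, 001-*, 01-0*, 011-*, 1-00*, 1-01*, 10-0*, 10-1*, 100-*, 101-*, 110-*
[col 2] --00, -0-0, -01-, 0--0, 0-1-, 1-0-, 10--
Prime implicants: --00, -0-0, -01-, 0--0, 0-1-, 1-0-, 10--
PI chart (minterm → PIs covering it):
  0 | --00,-0-0,0--0
  2 | -0-0,-01-,0--0,0-1-
  3 | -01-,0-1-
  4 | --00,0--0
  6 | 0--0,0-1-
  7 | 0-1-  (sole → essential)
  8 | --00,-0-0,1-0-,10--
  9 | 1-0-,10--
  10 | -0-0,-01-,10--
  11 | -01-,10--
  12 | --00,1-0-
  13 | 1-0-  (sole → essential)
Essential prime implicants: 0-1-, 1-0-
Petrick residual → --00, -01-
Minimum SOP uses 4 PIs: c'd' + b'c + a'c + ac'

4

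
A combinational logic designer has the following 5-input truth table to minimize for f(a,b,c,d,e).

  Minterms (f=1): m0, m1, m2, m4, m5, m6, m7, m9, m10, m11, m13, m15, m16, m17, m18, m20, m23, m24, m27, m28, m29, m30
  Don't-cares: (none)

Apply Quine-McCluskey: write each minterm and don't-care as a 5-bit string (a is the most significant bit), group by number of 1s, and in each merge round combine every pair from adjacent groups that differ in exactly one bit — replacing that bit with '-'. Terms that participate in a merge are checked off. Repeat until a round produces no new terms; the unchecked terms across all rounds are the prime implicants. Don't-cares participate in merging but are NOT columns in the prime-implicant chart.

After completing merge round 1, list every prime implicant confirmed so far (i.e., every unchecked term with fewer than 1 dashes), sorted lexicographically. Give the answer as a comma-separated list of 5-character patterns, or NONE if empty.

[col 0] 00000*, 00001*, 00010*, 00100*, 00101*, 00110*, 00111*, 01001*, 01010*, 01011*, 01101*, 01111*, 10000*, 10001*, 10010*, 10100*, 10111*, 11000*, 11011*, 11100*, 11101*, 11110*
[col 1] -0000*, -0001*, -0010*, -0100*, -0111, -1011, -1101, 0-001*, 0-010, 0-101*, 0-111*, 00-00*, 00-01*, 00-10*, 000-0*, 0000-*, 001-0*, 001-1*, 0010-*, 0011-*, 01-01*, 01-11*, 010-1*, 0101-, 011-1*, 1-000*, 1-100*, 10-00*, 100-0*, 1000-*, 11-00*, 111-0, 1110-
[col 2] -0-00, -00-0, -000-, 0--01, 0-1-1, 00--0, 00-0-, 001--, 01--1, 1--00
Prime implicants: -0-00, -00-0, -000-, -0111, -1011, -1101, 0--01, 0-010, 0-1-1, 00--0, 00-0-, 001--, 01--1, 0101-, 1--00, 111-0, 1110-

NONE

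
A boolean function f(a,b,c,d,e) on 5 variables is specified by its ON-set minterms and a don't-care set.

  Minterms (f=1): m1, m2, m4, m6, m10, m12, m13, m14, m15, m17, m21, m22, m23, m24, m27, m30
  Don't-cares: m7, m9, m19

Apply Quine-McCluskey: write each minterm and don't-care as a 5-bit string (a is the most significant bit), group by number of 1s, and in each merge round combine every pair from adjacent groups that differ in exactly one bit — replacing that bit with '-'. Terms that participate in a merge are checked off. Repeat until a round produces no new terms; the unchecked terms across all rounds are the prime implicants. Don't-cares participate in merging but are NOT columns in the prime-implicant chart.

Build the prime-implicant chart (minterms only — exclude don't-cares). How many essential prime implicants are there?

Round 0: 00001✓ 00010✓ 00100✓ 00110✓ 00111✓ 01001✓ 01010✓ 01100✓ 01101✓ 01110✓ 01111✓ 10001✓ 10011✓ 10101✓ 10110✓ 10111✓ 11000 11011✓ 11110✓
Round 1: -0001 -0110✓ -0111✓ -1110✓ 0-001 0-010✓ 0-100✓ 0-110✓ 0-111✓ 00-10✓ 001-0✓ 0011-✓ 01-01 01-10✓ 011-0✓ 011-1✓ 0110-✓ 0111-✓ 1-011 1-110✓ 10-01✓ 10-11✓ 100-1✓ 101-1✓ 1011-✓
Round 2: --110 -011- 0--10 0-1-0 0-11- 011-- 10--1
PIs = {--110, -0001, -011-, 0--10, 0-001, 0-1-0, 0-11-, 01-01, 011--, 1-011, 10--1, 11000}
Coverage chart:
  m1: -0001,0-001
  m2: 0--10 ←essential
  m4: 0-1-0 ←essential
  m6: --110,-011-,0--10,0-1-0,0-11-
  m10: 0--10 ←essential
  m12: 0-1-0,011--
  m13: 01-01,011--
  m14: --110,0--10,0-1-0,0-11-,011--
  m15: 0-11-,011--
  m17: -0001,10--1
  m21: 10--1 ←essential
  m22: --110,-011-
  m23: -011-,10--1
  m24: 11000 ←essential
  m27: 1-011 ←essential
  m30: --110 ←essential
Essential: --110, 0--10, 0-1-0, 1-011, 10--1, 11000

6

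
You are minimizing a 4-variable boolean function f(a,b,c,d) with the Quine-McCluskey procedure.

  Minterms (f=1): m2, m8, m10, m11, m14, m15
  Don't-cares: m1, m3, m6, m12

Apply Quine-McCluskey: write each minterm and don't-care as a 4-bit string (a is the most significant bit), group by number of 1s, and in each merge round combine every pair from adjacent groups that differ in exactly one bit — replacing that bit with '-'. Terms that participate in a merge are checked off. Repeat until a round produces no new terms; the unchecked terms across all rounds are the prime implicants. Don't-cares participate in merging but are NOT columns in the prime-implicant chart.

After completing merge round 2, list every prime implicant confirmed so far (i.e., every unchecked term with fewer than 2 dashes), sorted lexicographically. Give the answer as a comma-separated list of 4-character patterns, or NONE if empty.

00-1

Round 0: 0001✓ 0010✓ 0011✓ 0110✓ 1000✓ 1010✓ 1011✓ 1100✓ 1110✓ 1111✓
Round 1: -010✓ -011✓ -110✓ 0-10✓ 00-1 001-✓ 1-00✓ 1-10✓ 1-11✓ 10-0✓ 101-✓ 11-0✓ 111-✓
Round 2: --10 -01- 1--0 1-1-
PIs = {--10, -01-, 00-1, 1--0, 1-1-}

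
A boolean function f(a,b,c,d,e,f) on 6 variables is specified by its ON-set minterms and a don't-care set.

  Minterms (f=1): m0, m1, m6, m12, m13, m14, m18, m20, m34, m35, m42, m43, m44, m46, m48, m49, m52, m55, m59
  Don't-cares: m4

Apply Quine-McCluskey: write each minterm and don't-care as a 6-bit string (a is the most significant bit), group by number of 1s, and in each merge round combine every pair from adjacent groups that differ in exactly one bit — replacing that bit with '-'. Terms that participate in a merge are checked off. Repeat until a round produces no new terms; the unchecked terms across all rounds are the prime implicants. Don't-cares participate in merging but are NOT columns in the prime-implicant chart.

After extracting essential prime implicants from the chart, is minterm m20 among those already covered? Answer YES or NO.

size-2^0 implicants → 000000(✓)  000001(✓)  000100(✓)  000110(✓)  001100(✓)  001101(✓)  001110(✓)  010010  010100(✓)  100010(✓)  100011(✓)  101010(✓)  101011(✓)  101100(✓)  101110(✓)  110000(✓)  110001(✓)  110100(✓)  110111  111011(✓)
size-2^1 implicants → -01100(✓)  -01110(✓)  -10100  0-0100  00-100(✓)  00-110(✓)  000-00  00000-  0001-0(✓)  0011-0(✓)  00110-  1-1011  10-010(✓)  10-011(✓)  10001-(✓)  101-10  10101-(✓)  1011-0(✓)  110-00  11000-
size-2^2 implicants → -011-0  00-1-0  10-01-
Unchecked terms (primes): -011-0, -10100, 0-0100, 00-1-0, 000-00, 00000-, 00110-, 010010, 1-1011, 10-01-, 101-10, 110-00, 11000-, 110111
Minterm coverage:
  m0 ⊆ 000-00,00000-
  m1 ⊆ 00000- [E]
  m6 ⊆ 00-1-0 [E]
  m12 ⊆ -011-0,00-1-0,00110-
  m13 ⊆ 00110- [E]
  m14 ⊆ -011-0,00-1-0
  m18 ⊆ 010010 [E]
  m20 ⊆ -10100,0-0100
  m34 ⊆ 10-01- [E]
  m35 ⊆ 10-01- [E]
  m42 ⊆ 10-01-,101-10
  m43 ⊆ 1-1011,10-01-
  m44 ⊆ -011-0 [E]
  m46 ⊆ -011-0,101-10
  m48 ⊆ 110-00,11000-
  m49 ⊆ 11000- [E]
  m52 ⊆ -10100,110-00
  m55 ⊆ 110111 [E]
  m59 ⊆ 1-1011 [E]
E = {-011-0, 00-1-0, 00000-, 00110-, 010010, 1-1011, 10-01-, 11000-, 110111}

NO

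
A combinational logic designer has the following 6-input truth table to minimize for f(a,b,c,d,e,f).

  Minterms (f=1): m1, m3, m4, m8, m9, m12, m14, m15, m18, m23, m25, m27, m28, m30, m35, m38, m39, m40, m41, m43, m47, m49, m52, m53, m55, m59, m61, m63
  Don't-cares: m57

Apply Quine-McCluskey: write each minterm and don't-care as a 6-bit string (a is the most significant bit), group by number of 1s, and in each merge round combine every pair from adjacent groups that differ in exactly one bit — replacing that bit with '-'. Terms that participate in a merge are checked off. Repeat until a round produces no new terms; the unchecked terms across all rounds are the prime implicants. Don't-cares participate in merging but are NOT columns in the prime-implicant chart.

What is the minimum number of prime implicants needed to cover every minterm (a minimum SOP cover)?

size-2^0 implicants → 000001(✓)  000011(✓)  000100(✓)  001000(✓)  001001(✓)  001100(✓)  001110(✓)  001111(✓)  010010  010111(✓)  011001(✓)  011011(✓)  011100(✓)  011110(✓)  100011(✓)  100110(✓)  100111(✓)  101000(✓)  101001(✓)  101011(✓)  101111(✓)  110001(✓)  110100(✓)  110101(✓)  110111(✓)  111001(✓)  111011(✓)  111101(✓)  111111(✓)
size-2^1 implicants → -00011  -01000(✓)  -01001(✓)  -01111  -10111  -11001(✓)  -11011(✓)  0-1001(✓)  0-1100(✓)  0-1110(✓)  00-001  00-100  0000-1  001-00  00100-(✓)  0011-0(✓)  00111-  0110-1(✓)  0111-0(✓)  1-0111(✓)  1-1001(✓)  1-1011(✓)  1-1111(✓)  10-011(✓)  10-111(✓)  100-11(✓)  10011-  101-11(✓)  1010-1(✓)  10100-(✓)  11-001(✓)  11-101(✓)  11-111(✓)  110-01(✓)  1101-1(✓)  11010-  111-01(✓)  111-11(✓)  1110-1(✓)  1111-1(✓)
size-2^2 implicants → --1001  -0100-  -110-1  0-11-0  1--111  1-1-11  1-10-1  10--11  11--01  11-1-1  111--1
Unchecked terms (primes): --1001, -00011, -0100-, -01111, -10111, -110-1, 0-11-0, 00-001, 00-100, 0000-1, 001-00, 00111-, 010010, 1--111, 1-1-11, 1-10-1, 10--11, 10011-, 11--01, 11-1-1, 11010-, 111--1
Minterm coverage:
  m1 ⊆ 00-001,0000-1
  m3 ⊆ -00011,0000-1
  m4 ⊆ 00-100 [E]
  m8 ⊆ -0100-,001-00
  m9 ⊆ --1001,-0100-,00-001
  m12 ⊆ 0-11-0,00-100,001-00
  m14 ⊆ 0-11-0,00111-
  m15 ⊆ -01111,00111-
  m18 ⊆ 010010 [E]
  m23 ⊆ -10111 [E]
  m25 ⊆ --1001,-110-1
  m27 ⊆ -110-1 [E]
  m28 ⊆ 0-11-0 [E]
  m30 ⊆ 0-11-0 [E]
  m35 ⊆ -00011,10--11
  m38 ⊆ 10011- [E]
  m39 ⊆ 1--111,10--11,10011-
  m40 ⊆ -0100- [E]
  m41 ⊆ --1001,-0100-,1-10-1
  m43 ⊆ 1-1-11,1-10-1,10--11
  m47 ⊆ -01111,1--111,1-1-11,10--11
  m49 ⊆ 11--01 [E]
  m52 ⊆ 11010- [E]
  m53 ⊆ 11--01,11-1-1,11010-
  m55 ⊆ -10111,1--111,11-1-1
  m59 ⊆ -110-1,1-1-11,1-10-1,111--1
  m61 ⊆ 11--01,11-1-1,111--1
  m63 ⊆ 1--111,1-1-11,11-1-1,111--1
E = {-0100-, -10111, -110-1, 0-11-0, 00-100, 010010, 10011-, 11--01, 11010-}
Petrick residual → -00011, -01111, 00-001, 1-1-11
Cover = b'c'd'ef + b'cd'e' + b'cdef + bc'def + bcd'f + a'cdf' + a'b'd'e'f + a'b'de'f' + a'bc'd'ef' + acef + ab'c'de + abe'f + abc'de'  |cover|=13

13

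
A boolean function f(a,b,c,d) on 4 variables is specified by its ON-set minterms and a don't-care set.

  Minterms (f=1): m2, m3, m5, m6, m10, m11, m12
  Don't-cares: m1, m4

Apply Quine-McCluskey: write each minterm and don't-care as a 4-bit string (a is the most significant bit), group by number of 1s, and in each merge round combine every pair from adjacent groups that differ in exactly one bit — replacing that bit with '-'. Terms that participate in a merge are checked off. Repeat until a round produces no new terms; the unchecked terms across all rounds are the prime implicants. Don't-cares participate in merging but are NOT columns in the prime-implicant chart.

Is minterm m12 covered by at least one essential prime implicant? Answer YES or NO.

YES

Round 0: 0001✓ 0010✓ 0011✓ 0100✓ 0101✓ 0110✓ 1010✓ 1011✓ 1100✓
Round 1: -010✓ -011✓ -100 0-01 0-10 00-1 001-✓ 01-0 010- 101-✓
Round 2: -01-
PIs = {-01-, -100, 0-01, 0-10, 00-1, 01-0, 010-}
Coverage chart:
  m2: -01-,0-10
  m3: -01-,00-1
  m5: 0-01,010-
  m6: 0-10,01-0
  m10: -01- ←essential
  m11: -01- ←essential
  m12: -100 ←essential
Essential: -01-, -100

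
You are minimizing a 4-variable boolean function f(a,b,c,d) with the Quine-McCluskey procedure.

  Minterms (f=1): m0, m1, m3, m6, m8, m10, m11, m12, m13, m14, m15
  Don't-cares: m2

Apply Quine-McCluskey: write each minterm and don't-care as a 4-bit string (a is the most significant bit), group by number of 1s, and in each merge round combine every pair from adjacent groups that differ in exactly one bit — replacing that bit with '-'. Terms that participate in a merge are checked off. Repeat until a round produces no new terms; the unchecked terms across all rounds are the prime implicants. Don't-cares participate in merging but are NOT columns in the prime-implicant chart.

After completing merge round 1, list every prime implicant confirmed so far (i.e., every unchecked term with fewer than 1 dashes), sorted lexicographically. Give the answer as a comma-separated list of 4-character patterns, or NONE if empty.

size-2^0 implicants → 0000(✓)  0001(✓)  0010(✓)  0011(✓)  0110(✓)  1000(✓)  1010(✓)  1011(✓)  1100(✓)  1101(✓)  1110(✓)  1111(✓)
size-2^1 implicants → -000(✓)  -010(✓)  -011(✓)  -110(✓)  0-10(✓)  00-0(✓)  00-1(✓)  000-(✓)  001-(✓)  1-00(✓)  1-10(✓)  1-11(✓)  10-0(✓)  101-(✓)  11-0(✓)  11-1(✓)  110-(✓)  111-(✓)
size-2^2 implicants → --10  -0-0  -01-  00--  1--0  1-1-  11--
Unchecked terms (primes): --10, -0-0, -01-, 00--, 1--0, 1-1-, 11--

NONE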